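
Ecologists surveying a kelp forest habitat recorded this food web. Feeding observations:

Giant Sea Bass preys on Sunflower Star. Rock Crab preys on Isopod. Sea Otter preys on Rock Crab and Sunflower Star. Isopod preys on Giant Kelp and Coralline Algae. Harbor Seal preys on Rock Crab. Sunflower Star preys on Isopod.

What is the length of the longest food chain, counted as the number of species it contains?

One longest chain: Giant Kelp → Isopod → Rock Crab → Harbor Seal.
It has 4 species and 3 links.

4 species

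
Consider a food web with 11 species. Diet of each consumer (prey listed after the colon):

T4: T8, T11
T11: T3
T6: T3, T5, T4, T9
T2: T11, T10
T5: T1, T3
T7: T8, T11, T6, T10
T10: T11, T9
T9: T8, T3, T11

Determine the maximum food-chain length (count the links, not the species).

One longest chain: T3 → T11 → T9 → T10 → T7.
It has 5 species and 4 links.

4 links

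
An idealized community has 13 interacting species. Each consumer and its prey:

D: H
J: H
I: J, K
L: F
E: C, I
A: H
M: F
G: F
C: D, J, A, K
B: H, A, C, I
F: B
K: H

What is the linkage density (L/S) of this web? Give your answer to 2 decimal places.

There are L = 20 links among S = 13 species.
L/S = 20/13 = 1.5385 ≈ 1.54.

L/S = 1.54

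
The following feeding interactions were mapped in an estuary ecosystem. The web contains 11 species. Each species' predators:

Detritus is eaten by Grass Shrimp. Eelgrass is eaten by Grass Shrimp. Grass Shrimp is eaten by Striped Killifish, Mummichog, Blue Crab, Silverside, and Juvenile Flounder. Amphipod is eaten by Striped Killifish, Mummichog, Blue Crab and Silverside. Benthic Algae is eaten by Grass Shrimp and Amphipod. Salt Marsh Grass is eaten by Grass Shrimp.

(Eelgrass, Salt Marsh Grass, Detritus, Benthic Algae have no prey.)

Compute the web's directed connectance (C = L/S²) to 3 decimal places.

The web has S = 11 species and L = 14 feeding links.
C = L / S² = 14 / 121 = 0.1157 ≈ 0.116.

C = 0.116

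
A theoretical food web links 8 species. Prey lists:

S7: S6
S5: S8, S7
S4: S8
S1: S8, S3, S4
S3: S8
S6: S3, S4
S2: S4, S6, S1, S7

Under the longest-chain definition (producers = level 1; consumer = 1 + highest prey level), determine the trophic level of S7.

Trophic level 4

S8 is a producer → level 1.
S3 eats S8 → level 2.
S6 eats S3 (level 2); other prey at levels: S4 2 → level 3.
S7 eats S6 → level 4.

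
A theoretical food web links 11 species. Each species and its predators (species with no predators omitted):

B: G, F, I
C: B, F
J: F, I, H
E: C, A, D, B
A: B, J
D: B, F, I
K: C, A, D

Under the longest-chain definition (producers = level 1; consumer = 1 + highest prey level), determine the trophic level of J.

E is a producer → level 1.
A eats E (level 1); other prey at levels: K 1 → level 2.
J eats A → level 3.

Trophic level 3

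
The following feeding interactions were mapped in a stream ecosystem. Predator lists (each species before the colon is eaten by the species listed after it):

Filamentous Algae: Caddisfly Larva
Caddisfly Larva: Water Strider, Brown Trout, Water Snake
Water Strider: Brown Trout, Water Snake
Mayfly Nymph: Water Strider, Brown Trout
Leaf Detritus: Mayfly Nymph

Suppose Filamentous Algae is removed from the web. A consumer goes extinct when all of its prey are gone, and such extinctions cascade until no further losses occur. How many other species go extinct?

Remove Filamentous Algae.
Round 1: Caddisfly Larva (all prey gone) → extinct.
No further losses. Total secondary extinctions: 1.

1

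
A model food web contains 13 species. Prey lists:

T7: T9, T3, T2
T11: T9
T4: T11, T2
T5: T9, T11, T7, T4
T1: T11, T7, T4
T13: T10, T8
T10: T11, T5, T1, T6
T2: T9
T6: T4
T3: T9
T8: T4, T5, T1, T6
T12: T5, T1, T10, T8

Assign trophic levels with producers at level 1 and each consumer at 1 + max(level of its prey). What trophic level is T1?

Trophic level 4

T9 is a producer → level 1.
T3 eats T9 → level 2.
T7 eats T3 (level 2); other prey at levels: T9 1, T2 2 → level 3.
T1 eats T7 (level 3); other prey at levels: T11 2, T4 3 → level 4.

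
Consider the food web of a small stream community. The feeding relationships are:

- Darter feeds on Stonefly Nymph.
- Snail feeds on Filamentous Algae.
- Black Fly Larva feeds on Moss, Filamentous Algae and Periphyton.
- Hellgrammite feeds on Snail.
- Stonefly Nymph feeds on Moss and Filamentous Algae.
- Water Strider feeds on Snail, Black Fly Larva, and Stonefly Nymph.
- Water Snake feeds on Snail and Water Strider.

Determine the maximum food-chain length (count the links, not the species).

3 links

One longest chain: Filamentous Algae → Black Fly Larva → Water Strider → Water Snake.
It has 4 species and 3 links.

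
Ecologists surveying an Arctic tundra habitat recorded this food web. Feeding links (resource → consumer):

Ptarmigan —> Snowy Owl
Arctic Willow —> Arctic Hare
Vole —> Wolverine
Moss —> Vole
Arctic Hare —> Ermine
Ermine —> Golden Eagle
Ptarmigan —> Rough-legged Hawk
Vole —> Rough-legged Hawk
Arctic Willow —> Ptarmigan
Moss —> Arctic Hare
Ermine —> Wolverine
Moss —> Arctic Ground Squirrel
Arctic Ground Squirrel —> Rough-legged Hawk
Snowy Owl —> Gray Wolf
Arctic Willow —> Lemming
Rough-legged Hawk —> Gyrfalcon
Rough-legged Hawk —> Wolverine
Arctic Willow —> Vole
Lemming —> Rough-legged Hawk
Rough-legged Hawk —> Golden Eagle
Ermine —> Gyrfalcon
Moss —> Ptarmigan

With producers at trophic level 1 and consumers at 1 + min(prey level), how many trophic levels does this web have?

Producers (level 1): Arctic Willow, Moss.
Following each consumer down to its lowest-level prey: Arctic Willow → Arctic Hare → Ermine → Golden Eagle (levels 1 through 4).
All prey of Golden Eagle (Ermine 3, Rough-legged Hawk 3) are at level 3 or above, so Golden Eagle is at level 1 + 3 = 4.
Every consumer has at least one prey at level 3 or below, so none exceeds level 4.

4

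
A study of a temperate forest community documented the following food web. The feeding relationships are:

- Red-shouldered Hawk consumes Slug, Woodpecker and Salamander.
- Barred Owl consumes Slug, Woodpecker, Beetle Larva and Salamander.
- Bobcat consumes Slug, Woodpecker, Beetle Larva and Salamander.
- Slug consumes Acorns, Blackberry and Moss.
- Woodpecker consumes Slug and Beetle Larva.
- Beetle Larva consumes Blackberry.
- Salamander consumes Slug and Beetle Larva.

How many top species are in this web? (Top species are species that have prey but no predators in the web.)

Top species (has prey, but nothing eats it): Barred Owl, Bobcat, Red-shouldered Hawk.
Count: 3.

3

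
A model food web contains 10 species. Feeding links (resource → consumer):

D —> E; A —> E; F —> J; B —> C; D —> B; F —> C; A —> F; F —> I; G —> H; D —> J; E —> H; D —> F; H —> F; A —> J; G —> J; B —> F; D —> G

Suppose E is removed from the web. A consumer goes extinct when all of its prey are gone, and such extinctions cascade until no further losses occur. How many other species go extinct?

0

Remove E.
Every predator of it retains at least one other prey: H still has G.
No consumer loses all prey, so no secondary extinctions occur.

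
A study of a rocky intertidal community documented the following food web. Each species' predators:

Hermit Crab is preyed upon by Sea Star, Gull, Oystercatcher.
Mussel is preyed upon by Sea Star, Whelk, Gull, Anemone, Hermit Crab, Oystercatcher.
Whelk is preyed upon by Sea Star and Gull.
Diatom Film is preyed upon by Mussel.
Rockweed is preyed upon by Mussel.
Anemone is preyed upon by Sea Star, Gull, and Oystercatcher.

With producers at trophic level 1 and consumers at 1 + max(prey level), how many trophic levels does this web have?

Producers (level 1): Diatom Film, Rockweed.
Diatom Film → Mussel → Anemone → Sea Star gives Sea Star level 4.
No species has a prey at level 4, so no species reaches level 5.

4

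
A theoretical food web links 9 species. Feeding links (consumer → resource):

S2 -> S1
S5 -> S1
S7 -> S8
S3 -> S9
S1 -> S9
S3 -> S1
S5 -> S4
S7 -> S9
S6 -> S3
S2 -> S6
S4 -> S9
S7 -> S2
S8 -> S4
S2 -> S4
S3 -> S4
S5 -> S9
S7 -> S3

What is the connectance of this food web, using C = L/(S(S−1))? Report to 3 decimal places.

C = 0.236

The web has S = 9 species and L = 17 feeding links.
C = L / (S(S−1)) = 17 / 72 = 0.2361 ≈ 0.236.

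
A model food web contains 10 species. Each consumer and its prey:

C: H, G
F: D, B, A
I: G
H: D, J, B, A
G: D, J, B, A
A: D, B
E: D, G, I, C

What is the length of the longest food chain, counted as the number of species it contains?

5 species

One longest chain: D → A → H → C → E.
It has 5 species and 4 links.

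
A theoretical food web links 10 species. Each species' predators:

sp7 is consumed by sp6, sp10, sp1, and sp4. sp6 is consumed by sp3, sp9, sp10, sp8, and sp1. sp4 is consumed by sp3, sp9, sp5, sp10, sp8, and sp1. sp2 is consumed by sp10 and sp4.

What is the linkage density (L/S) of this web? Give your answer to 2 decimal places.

There are L = 17 links among S = 10 species.
L/S = 17/10 = 1.7000 ≈ 1.70.

L/S = 1.70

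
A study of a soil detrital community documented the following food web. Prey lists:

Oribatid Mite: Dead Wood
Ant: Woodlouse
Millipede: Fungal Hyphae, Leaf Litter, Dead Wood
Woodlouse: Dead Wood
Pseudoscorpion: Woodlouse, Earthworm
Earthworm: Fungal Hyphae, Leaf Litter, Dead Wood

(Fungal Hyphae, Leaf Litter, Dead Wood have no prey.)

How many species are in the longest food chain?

One longest chain: Dead Wood → Woodlouse → Ant.
It has 3 species and 2 links.

3 species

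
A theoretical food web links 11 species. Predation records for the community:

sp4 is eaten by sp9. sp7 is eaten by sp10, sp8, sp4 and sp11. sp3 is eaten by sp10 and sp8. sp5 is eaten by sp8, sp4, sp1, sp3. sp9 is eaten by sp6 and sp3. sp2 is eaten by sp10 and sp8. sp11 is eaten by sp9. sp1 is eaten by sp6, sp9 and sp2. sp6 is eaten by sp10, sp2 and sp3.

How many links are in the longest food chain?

One longest chain: sp5 → sp1 → sp9 → sp6 → sp2 → sp8.
It has 6 species and 5 links.

5 links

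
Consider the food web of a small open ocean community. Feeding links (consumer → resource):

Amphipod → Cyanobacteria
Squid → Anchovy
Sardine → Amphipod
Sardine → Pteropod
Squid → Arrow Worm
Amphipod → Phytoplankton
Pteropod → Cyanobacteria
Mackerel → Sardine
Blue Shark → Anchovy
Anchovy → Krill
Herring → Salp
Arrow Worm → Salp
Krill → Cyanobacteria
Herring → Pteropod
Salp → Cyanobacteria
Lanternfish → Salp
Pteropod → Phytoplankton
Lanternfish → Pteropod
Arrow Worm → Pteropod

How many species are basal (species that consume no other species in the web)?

2

Basal species (no prey listed): Phytoplankton, Cyanobacteria.
Count: 2.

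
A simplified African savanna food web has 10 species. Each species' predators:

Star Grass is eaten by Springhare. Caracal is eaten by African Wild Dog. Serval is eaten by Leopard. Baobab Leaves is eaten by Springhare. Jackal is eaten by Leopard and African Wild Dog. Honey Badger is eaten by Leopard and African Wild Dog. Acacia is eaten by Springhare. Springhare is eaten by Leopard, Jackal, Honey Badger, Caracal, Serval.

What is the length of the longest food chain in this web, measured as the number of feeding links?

3 links

One longest chain: Baobab Leaves → Springhare → Honey Badger → African Wild Dog.
It has 4 species and 3 links.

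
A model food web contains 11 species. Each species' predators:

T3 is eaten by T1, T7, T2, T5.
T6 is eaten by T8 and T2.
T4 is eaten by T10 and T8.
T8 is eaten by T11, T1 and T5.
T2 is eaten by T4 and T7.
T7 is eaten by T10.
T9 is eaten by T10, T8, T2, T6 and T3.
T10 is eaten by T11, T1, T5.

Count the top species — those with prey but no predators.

3

Top species (has prey, but nothing eats it): T5, T11, T1.
Count: 3.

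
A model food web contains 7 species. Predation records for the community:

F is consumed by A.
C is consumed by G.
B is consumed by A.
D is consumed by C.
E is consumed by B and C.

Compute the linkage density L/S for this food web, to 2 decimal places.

There are L = 6 links among S = 7 species.
L/S = 6/7 = 0.8571 ≈ 0.86.

L/S = 0.86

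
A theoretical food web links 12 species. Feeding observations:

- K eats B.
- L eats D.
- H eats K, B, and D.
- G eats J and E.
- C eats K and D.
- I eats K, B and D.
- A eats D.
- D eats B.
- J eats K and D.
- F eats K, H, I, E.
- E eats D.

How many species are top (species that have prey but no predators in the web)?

Top species (has prey, but nothing eats it): C, L, A, F, G.
Count: 5.

5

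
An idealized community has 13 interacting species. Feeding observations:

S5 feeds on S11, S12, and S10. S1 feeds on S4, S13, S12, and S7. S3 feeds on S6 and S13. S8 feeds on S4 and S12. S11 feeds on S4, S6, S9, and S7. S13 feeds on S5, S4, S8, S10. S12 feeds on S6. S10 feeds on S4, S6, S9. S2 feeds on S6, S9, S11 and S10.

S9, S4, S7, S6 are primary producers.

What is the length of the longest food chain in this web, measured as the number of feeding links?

4 links

One longest chain: S9 → S11 → S5 → S13 → S3.
It has 5 species and 4 links.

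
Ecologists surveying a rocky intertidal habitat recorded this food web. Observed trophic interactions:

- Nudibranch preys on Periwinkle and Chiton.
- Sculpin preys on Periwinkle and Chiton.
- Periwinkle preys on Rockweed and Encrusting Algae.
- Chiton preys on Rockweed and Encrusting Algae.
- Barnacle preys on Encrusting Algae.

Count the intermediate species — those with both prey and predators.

2

Intermediate species (has both prey and predators): Periwinkle, Chiton.
Count: 2.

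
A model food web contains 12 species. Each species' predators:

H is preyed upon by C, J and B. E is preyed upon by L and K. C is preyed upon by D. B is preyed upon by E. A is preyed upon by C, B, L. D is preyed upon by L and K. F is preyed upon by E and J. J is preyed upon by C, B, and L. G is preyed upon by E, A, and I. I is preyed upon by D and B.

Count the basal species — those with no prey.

Basal species (no prey listed): G, F, H.
Count: 3.

3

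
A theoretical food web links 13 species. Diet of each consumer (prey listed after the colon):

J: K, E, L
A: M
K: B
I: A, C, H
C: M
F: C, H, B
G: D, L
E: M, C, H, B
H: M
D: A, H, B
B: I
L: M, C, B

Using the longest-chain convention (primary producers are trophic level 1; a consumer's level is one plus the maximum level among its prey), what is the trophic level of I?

Trophic level 3

M is a producer → level 1.
A eats M → level 2.
I eats A (level 2); other prey at levels: C 2, H 2 → level 3.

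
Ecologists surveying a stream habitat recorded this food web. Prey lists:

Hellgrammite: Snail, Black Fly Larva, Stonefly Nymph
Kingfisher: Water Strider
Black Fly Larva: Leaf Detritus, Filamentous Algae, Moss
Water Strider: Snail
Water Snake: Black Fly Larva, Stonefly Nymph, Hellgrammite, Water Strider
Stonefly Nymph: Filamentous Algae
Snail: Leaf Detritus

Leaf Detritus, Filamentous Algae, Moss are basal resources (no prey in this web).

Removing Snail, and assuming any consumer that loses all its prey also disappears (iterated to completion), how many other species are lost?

2

Remove Snail.
Round 1: Water Strider (all prey gone) → extinct.
Round 2: Kingfisher (all prey gone) → extinct.
No further losses. Total secondary extinctions: 2.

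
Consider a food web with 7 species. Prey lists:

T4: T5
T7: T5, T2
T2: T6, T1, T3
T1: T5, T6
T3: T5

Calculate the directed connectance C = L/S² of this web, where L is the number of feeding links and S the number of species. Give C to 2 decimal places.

C = 0.18

The web has S = 7 species and L = 9 feeding links.
C = L / S² = 9 / 49 = 0.1837 ≈ 0.18.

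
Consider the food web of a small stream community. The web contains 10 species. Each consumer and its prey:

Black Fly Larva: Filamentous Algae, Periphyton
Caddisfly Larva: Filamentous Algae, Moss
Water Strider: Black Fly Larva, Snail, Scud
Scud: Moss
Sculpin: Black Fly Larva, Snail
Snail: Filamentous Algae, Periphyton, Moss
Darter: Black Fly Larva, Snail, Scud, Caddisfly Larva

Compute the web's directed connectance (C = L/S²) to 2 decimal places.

The web has S = 10 species and L = 17 feeding links.
C = L / S² = 17 / 100 = 0.1700 ≈ 0.17.

C = 0.17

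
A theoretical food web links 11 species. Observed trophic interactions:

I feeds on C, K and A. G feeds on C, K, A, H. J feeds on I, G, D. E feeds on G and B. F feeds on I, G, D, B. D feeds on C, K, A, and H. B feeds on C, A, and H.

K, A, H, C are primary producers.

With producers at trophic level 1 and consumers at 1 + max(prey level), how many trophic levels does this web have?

Producers (level 1): K, A, H, C.
A → B → F gives F level 3.
No species has a prey at level 3, so no species reaches level 4.

3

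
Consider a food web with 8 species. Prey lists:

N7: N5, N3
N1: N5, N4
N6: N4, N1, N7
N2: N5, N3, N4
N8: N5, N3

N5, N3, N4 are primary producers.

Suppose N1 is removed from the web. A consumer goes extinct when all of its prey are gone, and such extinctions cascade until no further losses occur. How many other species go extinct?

0

Remove N1.
Every predator of it retains at least one other prey: N6 still has N4, N7.
No consumer loses all prey, so no secondary extinctions occur.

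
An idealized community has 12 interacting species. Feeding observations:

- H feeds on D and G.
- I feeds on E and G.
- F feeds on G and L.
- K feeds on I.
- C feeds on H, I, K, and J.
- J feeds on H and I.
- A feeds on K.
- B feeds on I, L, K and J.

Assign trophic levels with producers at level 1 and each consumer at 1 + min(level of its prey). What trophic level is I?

E is a producer → level 1.
I eats E → level 2.

Trophic level 2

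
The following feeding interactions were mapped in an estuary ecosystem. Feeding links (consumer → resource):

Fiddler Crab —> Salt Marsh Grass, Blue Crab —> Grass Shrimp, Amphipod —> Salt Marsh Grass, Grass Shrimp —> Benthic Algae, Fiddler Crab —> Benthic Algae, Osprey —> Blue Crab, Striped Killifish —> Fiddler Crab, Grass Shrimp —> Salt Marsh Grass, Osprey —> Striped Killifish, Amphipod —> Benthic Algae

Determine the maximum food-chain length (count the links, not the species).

One longest chain: Salt Marsh Grass → Fiddler Crab → Striped Killifish → Osprey.
It has 4 species and 3 links.

3 links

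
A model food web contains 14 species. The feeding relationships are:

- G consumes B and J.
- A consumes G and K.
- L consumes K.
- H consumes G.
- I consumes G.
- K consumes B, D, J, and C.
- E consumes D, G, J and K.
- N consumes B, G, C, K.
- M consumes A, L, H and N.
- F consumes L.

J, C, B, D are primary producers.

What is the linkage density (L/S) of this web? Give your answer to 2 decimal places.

L/S = 1.71

There are L = 24 links among S = 14 species.
L/S = 24/14 = 1.7143 ≈ 1.71.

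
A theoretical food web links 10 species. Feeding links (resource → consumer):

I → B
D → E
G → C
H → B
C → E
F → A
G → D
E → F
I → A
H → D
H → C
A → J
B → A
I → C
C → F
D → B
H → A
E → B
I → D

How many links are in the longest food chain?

One longest chain: G → D → E → B → A → J.
It has 6 species and 5 links.

5 links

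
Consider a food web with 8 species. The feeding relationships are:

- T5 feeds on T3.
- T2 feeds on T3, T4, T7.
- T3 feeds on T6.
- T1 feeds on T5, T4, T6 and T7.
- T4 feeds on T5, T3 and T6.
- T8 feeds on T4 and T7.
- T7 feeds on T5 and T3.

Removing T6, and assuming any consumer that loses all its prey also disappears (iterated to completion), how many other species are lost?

Remove T6.
Round 1: T3 (all prey gone) → extinct.
Round 2: T5 (all prey gone) → extinct.
Round 3: T4 (all prey gone), T7 (all prey gone) → extinct.
Round 4: T2 (all prey gone), T8 (all prey gone), T1 (all prey gone) → extinct.
No further losses. Total secondary extinctions: 7.

7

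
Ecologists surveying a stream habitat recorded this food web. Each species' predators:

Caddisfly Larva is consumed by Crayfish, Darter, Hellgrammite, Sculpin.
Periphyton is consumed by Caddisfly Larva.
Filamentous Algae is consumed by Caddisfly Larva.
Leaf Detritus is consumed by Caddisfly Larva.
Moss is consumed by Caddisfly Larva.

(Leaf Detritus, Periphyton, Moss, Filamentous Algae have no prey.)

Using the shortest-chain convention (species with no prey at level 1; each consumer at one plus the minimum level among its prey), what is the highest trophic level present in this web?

Basal resources (level 1): Leaf Detritus, Periphyton, Moss, Filamentous Algae.
Following each consumer down to its lowest-level prey: Leaf Detritus → Caddisfly Larva → Hellgrammite (levels 1 through 3).
All prey of Hellgrammite (Caddisfly Larva 2) are at level 2 or above, so Hellgrammite is at level 1 + 2 = 3.
Every consumer has at least one prey at level 2 or below, so none exceeds level 3.

3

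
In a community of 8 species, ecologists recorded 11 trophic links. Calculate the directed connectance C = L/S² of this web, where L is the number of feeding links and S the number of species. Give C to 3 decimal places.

C = 0.172

The web has S = 8 species and L = 11 feeding links.
C = L / S² = 11 / 64 = 0.1719 ≈ 0.172.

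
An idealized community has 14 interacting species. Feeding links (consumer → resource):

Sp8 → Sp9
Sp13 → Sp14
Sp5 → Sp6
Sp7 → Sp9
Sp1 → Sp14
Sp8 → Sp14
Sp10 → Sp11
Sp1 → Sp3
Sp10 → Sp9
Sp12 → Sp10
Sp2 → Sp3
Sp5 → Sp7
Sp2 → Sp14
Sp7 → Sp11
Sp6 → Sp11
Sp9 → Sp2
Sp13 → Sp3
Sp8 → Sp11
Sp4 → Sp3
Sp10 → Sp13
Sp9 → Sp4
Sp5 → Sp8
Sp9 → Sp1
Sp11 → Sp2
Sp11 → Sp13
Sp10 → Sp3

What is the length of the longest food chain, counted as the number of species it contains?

5 species

One longest chain: Sp3 → Sp1 → Sp9 → Sp8 → Sp5.
It has 5 species and 4 links.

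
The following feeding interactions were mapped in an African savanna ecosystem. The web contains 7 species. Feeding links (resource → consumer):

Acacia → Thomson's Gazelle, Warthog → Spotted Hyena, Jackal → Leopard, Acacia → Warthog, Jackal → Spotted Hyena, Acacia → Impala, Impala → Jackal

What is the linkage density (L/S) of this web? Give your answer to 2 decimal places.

There are L = 7 links among S = 7 species.
L/S = 7/7 = 1.0000 ≈ 1.00.

L/S = 1.00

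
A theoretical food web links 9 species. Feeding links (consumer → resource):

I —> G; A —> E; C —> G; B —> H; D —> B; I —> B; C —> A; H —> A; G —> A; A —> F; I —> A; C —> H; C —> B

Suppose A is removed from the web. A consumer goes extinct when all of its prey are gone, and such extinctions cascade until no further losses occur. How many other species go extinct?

Remove A.
Round 1: H (all prey gone), G (all prey gone) → extinct.
Round 2: B (all prey gone) → extinct.
Round 3: D (all prey gone), C (all prey gone), I (all prey gone) → extinct.
No further losses. Total secondary extinctions: 6.

6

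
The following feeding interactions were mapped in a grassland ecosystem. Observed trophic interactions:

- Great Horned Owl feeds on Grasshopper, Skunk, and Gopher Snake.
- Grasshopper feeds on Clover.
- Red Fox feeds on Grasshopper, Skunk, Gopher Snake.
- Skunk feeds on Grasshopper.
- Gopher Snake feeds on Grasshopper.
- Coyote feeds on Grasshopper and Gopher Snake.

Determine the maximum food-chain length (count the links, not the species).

3 links

One longest chain: Clover → Grasshopper → Gopher Snake → Coyote.
It has 4 species and 3 links.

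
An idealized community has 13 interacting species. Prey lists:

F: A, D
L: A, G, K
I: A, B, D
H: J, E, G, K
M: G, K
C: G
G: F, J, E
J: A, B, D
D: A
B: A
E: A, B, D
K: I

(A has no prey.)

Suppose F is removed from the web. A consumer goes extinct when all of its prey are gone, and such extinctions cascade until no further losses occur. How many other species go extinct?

0

Remove F.
Every predator of it retains at least one other prey: G still has J, E.
No consumer loses all prey, so no secondary extinctions occur.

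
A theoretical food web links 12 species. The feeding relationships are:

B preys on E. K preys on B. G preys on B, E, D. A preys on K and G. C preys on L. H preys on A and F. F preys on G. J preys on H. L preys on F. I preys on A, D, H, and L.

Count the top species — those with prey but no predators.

3

Top species (has prey, but nothing eats it): J, C, I.
Count: 3.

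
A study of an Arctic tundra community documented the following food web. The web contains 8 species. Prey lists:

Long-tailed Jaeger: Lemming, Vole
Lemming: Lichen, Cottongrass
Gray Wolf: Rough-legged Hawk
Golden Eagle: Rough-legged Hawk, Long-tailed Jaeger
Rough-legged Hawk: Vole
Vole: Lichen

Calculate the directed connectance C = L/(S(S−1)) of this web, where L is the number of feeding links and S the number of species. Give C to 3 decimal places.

The web has S = 8 species and L = 9 feeding links.
C = L / (S(S−1)) = 9 / 56 = 0.1607 ≈ 0.161.

C = 0.161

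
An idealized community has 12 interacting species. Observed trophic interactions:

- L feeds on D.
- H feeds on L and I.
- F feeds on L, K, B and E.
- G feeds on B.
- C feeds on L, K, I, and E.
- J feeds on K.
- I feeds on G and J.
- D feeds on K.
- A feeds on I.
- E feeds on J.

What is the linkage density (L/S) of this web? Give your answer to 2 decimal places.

There are L = 18 links among S = 12 species.
L/S = 18/12 = 1.5000 ≈ 1.50.

L/S = 1.50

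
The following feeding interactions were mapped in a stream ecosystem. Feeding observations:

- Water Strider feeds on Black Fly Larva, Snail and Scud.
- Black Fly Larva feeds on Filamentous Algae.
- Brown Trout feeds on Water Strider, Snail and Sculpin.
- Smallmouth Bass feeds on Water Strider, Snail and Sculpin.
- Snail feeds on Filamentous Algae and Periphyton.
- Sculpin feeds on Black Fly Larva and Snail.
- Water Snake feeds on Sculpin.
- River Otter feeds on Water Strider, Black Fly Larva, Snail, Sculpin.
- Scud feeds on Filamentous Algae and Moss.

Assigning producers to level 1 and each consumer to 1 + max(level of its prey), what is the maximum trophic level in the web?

4

Producers (level 1): Filamentous Algae, Moss, Periphyton.
Filamentous Algae → Black Fly Larva → Water Strider → Smallmouth Bass gives Smallmouth Bass level 4.
No species has a prey at level 4, so no species reaches level 5.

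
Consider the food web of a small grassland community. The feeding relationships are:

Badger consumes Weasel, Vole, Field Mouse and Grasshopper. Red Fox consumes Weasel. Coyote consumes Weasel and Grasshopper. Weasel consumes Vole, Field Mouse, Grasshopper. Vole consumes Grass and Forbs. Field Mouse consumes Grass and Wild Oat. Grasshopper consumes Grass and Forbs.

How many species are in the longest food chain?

4 species

One longest chain: Forbs → Grasshopper → Weasel → Coyote.
It has 4 species and 3 links.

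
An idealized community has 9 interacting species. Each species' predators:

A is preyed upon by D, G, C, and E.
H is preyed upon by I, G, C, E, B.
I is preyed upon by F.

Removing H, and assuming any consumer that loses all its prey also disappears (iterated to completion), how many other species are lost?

3

Remove H.
Round 1: B (all prey gone), I (all prey gone) → extinct.
Round 2: F (all prey gone) → extinct.
No further losses. Total secondary extinctions: 3.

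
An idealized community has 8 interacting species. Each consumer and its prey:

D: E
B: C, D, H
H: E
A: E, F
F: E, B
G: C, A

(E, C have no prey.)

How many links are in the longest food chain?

One longest chain: E → D → B → F → A → G.
It has 6 species and 5 links.

5 links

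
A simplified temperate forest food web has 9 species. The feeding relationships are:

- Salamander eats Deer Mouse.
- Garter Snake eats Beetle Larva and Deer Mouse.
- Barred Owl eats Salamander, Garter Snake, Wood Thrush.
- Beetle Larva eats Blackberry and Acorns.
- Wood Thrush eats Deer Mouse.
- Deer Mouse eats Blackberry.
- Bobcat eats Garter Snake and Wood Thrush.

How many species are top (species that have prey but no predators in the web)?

2

Top species (has prey, but nothing eats it): Barred Owl, Bobcat.
Count: 2.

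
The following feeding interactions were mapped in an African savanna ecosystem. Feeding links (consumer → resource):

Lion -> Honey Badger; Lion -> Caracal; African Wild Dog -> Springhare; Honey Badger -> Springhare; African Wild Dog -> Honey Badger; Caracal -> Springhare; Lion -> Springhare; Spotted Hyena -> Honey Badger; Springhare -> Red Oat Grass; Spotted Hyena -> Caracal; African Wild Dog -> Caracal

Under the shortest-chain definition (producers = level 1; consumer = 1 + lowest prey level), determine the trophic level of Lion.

Trophic level 3

Red Oat Grass is a producer → level 1.
Springhare eats Red Oat Grass → level 2.
Lion eats Springhare → level 3.
No prey of Lion is below level 2, so 3 is the minimum.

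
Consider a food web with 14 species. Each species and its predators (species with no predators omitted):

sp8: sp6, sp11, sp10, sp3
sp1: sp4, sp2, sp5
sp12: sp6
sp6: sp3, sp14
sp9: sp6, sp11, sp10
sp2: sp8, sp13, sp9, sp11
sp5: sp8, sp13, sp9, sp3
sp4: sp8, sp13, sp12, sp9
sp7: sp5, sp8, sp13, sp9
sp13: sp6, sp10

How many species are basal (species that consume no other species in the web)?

2

Basal species (no prey listed): sp7, sp1.
Count: 2.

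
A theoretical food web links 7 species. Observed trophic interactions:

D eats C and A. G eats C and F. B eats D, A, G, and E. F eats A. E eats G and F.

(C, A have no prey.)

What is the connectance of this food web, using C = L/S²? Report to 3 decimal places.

C = 0.224

The web has S = 7 species and L = 11 feeding links.
C = L / S² = 11 / 49 = 0.2245 ≈ 0.224.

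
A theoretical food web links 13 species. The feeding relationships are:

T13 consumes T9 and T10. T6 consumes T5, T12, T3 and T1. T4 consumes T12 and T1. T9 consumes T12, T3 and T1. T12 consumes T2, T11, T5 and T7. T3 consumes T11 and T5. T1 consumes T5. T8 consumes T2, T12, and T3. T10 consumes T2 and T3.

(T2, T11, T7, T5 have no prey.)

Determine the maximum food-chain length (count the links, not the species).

One longest chain: T11 → T3 → T10 → T13.
It has 4 species and 3 links.

3 links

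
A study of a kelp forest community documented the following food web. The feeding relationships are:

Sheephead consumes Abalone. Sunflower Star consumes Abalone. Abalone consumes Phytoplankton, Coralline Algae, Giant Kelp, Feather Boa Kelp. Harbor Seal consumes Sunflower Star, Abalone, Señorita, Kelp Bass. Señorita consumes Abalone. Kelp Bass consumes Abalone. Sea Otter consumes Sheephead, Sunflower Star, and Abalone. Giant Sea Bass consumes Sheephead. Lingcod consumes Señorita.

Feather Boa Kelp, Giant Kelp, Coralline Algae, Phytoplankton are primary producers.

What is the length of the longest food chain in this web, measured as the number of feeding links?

One longest chain: Feather Boa Kelp → Abalone → Señorita → Harbor Seal.
It has 4 species and 3 links.

3 links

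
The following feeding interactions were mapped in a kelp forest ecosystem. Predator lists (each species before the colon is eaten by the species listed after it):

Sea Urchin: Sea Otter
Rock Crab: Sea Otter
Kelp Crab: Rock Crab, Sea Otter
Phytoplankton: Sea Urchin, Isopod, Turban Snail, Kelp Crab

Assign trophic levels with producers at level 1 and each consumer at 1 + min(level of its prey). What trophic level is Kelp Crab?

Phytoplankton is a producer → level 1.
Kelp Crab eats Phytoplankton → level 2.

Trophic level 2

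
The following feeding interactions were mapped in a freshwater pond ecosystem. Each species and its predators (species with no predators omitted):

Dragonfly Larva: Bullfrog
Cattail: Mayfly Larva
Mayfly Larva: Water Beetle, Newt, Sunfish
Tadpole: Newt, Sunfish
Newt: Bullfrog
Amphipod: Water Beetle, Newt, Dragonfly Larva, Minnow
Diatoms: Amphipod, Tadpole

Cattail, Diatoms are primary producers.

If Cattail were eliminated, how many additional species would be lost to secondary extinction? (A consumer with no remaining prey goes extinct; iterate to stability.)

Remove Cattail.
Round 1: Mayfly Larva (all prey gone) → extinct.
No further losses. Total secondary extinctions: 1.

1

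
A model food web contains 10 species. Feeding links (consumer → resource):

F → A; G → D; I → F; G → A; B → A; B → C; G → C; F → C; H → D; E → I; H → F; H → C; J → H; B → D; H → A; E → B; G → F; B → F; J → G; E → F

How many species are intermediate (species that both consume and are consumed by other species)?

Intermediate species (has both prey and predators): F, I, G, H, B.
Count: 5.

5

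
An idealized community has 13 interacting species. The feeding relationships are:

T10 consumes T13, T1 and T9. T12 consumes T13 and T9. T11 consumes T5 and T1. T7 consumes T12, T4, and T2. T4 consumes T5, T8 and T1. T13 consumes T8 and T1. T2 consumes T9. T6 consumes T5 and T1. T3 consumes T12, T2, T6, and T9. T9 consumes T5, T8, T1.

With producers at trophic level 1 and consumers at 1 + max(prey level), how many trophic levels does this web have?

Producers (level 1): T8, T1, T5.
T8 → T13 → T12 → T7 gives T7 level 4.
No species has a prey at level 4, so no species reaches level 5.

4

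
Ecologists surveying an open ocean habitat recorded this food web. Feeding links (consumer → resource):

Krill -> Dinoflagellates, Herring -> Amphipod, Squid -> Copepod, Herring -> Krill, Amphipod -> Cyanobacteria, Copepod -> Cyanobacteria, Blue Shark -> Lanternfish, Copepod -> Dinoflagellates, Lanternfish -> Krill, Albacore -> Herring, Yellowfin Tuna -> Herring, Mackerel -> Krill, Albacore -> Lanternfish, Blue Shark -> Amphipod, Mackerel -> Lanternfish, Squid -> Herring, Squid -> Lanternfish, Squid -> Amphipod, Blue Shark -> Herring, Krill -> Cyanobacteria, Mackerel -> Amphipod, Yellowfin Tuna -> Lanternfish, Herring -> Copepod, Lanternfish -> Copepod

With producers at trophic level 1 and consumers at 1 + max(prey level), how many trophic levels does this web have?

Producers (level 1): Cyanobacteria, Dinoflagellates.
Cyanobacteria → Copepod → Lanternfish → Squid gives Squid level 4.
No species has a prey at level 4, so no species reaches level 5.

4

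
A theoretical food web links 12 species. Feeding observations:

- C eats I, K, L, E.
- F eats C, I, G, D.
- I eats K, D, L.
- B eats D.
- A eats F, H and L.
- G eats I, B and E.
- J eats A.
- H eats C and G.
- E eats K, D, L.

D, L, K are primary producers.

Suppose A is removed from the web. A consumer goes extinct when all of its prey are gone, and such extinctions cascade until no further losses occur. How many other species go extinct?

Remove A.
Round 1: J (all prey gone) → extinct.
No further losses. Total secondary extinctions: 1.

1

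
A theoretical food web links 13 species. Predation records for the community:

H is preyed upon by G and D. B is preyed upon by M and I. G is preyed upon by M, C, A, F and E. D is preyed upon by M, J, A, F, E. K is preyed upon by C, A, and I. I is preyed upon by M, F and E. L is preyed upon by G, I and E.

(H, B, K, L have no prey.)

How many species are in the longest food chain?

One longest chain: H → G → A.
It has 3 species and 2 links.

3 species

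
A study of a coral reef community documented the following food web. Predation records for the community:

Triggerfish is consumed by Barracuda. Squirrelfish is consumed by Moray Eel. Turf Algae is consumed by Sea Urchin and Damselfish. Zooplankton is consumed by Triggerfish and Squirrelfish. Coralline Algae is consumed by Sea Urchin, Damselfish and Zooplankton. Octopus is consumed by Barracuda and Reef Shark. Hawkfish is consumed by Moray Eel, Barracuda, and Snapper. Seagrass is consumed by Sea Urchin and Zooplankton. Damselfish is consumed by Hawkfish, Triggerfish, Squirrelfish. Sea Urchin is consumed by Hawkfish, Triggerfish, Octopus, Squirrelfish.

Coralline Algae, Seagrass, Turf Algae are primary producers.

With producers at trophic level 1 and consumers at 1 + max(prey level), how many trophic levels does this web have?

Producers (level 1): Coralline Algae, Seagrass, Turf Algae.
Coralline Algae → Sea Urchin → Octopus → Reef Shark gives Reef Shark level 4.
No species has a prey at level 4, so no species reaches level 5.

4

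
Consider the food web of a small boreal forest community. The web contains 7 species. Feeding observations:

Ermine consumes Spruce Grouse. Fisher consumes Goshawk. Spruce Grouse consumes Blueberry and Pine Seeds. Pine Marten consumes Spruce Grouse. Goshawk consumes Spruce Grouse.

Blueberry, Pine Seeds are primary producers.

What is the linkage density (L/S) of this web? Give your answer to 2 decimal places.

L/S = 0.86

There are L = 6 links among S = 7 species.
L/S = 6/7 = 0.8571 ≈ 0.86.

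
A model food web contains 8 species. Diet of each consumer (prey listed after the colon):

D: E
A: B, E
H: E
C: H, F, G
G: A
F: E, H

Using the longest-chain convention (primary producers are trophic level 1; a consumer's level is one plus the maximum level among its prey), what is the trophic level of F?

Trophic level 3

E is a producer → level 1.
H eats E → level 2.
F eats H (level 2); other prey at levels: E 1 → level 3.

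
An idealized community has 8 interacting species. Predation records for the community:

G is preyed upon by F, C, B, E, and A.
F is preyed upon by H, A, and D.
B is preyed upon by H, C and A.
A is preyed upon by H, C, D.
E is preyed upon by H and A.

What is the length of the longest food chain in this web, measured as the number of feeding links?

One longest chain: G → F → A → H.
It has 4 species and 3 links.

3 links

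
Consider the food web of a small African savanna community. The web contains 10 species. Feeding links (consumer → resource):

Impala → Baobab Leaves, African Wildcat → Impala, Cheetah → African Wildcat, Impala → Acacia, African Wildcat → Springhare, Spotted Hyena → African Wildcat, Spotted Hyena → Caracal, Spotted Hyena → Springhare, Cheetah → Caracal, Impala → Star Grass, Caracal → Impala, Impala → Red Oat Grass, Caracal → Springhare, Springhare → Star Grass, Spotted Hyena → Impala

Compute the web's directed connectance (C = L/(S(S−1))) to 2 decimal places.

The web has S = 10 species and L = 15 feeding links.
C = L / (S(S−1)) = 15 / 90 = 0.1667 ≈ 0.17.

C = 0.17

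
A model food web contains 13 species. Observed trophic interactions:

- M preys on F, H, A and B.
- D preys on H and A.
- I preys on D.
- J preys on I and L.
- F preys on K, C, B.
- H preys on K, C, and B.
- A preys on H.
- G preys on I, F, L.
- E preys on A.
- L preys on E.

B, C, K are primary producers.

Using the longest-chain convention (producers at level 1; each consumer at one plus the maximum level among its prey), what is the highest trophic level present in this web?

6

Producers (level 1): B, C, K.
B → H → A → D → I → G gives G level 6.
No species has a prey at level 6, so no species reaches level 7.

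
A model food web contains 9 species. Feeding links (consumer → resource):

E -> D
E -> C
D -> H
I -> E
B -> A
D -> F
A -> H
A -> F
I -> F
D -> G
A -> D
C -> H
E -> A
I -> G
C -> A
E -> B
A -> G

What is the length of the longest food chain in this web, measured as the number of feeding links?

One longest chain: G → D → A → C → E → I.
It has 6 species and 5 links.

5 links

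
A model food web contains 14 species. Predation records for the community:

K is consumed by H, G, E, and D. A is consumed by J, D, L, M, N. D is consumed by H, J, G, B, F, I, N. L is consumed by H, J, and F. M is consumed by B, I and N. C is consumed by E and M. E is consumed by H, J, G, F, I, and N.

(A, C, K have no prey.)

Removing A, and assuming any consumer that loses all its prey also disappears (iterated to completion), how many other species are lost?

1

Remove A.
Round 1: L (all prey gone) → extinct.
No further losses. Total secondary extinctions: 1.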